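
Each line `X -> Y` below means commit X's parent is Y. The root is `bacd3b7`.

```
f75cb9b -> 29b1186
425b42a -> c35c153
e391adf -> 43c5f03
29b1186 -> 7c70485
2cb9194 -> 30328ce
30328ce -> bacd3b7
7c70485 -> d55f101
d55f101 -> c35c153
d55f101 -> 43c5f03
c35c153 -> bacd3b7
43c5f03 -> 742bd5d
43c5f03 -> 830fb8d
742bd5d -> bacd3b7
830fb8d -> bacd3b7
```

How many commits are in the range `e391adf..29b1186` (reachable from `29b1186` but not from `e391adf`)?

4

Reachable from 29b1186: {29b1186, 43c5f03, 742bd5d, 7c70485, 830fb8d, bacd3b7, c35c153, d55f101}.
Reachable from e391adf: {43c5f03, 742bd5d, 830fb8d, bacd3b7, e391adf}.
In 29b1186's history but not e391adf's: {29b1186, 7c70485, c35c153, d55f101} — 4 commits.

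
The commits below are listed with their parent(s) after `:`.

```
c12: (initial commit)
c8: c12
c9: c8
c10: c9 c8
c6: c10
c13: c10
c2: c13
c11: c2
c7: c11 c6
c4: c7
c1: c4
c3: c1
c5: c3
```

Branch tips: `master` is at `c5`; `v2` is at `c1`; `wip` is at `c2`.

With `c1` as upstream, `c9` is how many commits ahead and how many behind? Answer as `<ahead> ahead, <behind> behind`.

0 ahead, 8 behind

Reachable from c9: {c12, c8, c9}.
Reachable from c1: {c1, c10, c11, c12, c13, c2, c4, c6, c7, c8, c9}.
Only in c9's history (ahead): {} — 0.
Only in c1's history (behind): {c1, c10, c11, c13, c2, c4, c6, c7} — 8.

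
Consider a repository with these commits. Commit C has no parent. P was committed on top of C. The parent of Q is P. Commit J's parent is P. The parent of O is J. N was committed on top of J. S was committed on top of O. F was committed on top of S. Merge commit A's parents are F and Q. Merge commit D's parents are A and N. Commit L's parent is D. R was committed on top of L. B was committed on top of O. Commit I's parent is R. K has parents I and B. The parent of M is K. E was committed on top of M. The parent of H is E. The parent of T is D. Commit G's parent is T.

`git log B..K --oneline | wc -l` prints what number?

Reachable from K: {A, B, C, D, F, I, J, K, L, N, O, P, Q, R, S}.
Reachable from B: {B, C, J, O, P}.
In K's history but not B's: {A, D, F, I, K, L, N, Q, R, S} — 10 commits.

10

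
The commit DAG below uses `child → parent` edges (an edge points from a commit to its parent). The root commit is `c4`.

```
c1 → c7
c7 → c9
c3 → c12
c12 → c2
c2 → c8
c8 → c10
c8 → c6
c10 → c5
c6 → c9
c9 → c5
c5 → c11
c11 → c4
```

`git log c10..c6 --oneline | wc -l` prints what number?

2

Reachable from c6: {c11, c4, c5, c6, c9}.
Reachable from c10: {c10, c11, c4, c5}.
In c6's history but not c10's: {c6, c9} — 2 commits.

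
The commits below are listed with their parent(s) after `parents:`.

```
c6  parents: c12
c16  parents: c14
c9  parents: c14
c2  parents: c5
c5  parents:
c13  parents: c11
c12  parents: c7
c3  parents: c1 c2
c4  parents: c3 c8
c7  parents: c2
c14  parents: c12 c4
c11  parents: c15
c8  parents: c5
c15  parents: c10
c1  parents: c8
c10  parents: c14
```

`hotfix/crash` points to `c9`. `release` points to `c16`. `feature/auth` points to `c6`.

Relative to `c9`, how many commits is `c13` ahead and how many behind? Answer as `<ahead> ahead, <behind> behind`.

4 ahead, 1 behind

Reachable from c13: {c1, c10, c11, c12, c13, c14, c15, c2, c3, c4, c5, c7, c8}.
Reachable from c9: {c1, c12, c14, c2, c3, c4, c5, c7, c8, c9}.
Only in c13's history (ahead): {c10, c11, c13, c15} — 4.
Only in c9's history (behind): {c9} — 1.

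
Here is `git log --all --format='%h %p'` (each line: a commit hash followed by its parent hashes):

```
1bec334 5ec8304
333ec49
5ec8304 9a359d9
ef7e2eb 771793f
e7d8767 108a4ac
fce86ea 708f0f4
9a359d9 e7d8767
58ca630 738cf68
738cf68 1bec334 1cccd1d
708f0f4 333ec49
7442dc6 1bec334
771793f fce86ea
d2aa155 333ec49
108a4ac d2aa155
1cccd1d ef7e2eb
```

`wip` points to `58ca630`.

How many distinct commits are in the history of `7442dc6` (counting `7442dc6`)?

Walking parent pointers from 7442dc6: reachable set = {108a4ac, 1bec334, 333ec49, 5ec8304, 7442dc6, 9a359d9, d2aa155, e7d8767}.
That is 8 commits.

8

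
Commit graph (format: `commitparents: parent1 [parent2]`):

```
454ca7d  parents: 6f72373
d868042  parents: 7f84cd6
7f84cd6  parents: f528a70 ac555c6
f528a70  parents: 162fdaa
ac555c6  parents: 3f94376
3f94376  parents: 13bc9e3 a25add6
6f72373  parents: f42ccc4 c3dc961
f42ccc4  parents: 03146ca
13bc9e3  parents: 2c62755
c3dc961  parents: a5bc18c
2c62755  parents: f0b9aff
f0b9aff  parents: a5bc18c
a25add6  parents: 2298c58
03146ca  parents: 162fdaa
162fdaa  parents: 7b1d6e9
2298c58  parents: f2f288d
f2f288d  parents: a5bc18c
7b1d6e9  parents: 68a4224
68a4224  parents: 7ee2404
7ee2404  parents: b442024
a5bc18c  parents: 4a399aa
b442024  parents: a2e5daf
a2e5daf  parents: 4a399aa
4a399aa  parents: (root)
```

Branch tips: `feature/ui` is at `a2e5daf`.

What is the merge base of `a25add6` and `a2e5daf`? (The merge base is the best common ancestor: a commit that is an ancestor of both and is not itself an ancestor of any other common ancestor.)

Ancestors of a25add6: {2298c58, 4a399aa, a25add6, a5bc18c, f2f288d}.
Ancestors of a2e5daf: {4a399aa, a2e5daf}.
Common ancestors: {4a399aa}.
The only common ancestor is 4a399aa, so it is the merge base.

4a399aa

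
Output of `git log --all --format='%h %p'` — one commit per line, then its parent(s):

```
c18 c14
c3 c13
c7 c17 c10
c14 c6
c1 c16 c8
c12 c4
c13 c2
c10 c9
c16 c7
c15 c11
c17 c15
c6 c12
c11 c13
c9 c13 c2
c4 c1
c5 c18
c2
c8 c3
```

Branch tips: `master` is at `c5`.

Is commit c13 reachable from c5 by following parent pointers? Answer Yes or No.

Ancestors of c5 (commits reachable by following parents): {c1, c10, c11, c12, c13, c14, c15, c16, c17, c18, c2, c3, c4, c5, c6, c7, c8, c9}.
c13 is in that set, so it is an ancestor of c5.

Yes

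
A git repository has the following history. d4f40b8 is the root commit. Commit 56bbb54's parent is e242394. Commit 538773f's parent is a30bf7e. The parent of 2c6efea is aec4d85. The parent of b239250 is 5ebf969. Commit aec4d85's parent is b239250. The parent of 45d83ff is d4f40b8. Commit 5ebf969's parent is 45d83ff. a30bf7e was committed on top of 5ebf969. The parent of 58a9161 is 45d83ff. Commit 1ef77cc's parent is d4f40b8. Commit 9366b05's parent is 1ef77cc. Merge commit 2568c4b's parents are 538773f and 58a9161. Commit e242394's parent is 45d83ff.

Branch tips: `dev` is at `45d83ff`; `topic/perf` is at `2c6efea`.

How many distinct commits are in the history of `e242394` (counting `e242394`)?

Walking parent pointers from e242394: reachable set = {45d83ff, d4f40b8, e242394}.
That is 3 commits.

3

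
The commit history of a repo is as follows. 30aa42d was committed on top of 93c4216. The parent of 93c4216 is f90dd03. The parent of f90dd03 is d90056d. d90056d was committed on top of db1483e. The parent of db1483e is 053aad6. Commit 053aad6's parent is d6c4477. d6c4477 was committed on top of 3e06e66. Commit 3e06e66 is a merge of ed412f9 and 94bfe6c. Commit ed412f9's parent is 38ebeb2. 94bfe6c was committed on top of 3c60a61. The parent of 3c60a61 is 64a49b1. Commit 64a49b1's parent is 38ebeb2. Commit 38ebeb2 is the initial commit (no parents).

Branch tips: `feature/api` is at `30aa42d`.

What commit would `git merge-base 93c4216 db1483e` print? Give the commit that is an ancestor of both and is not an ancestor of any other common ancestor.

db1483e

Ancestors of 93c4216: {053aad6, 38ebeb2, 3c60a61, 3e06e66, 64a49b1, 93c4216, 94bfe6c, d6c4477, d90056d, db1483e, ed412f9, f90dd03}.
Ancestors of db1483e: {053aad6, 38ebeb2, 3c60a61, 3e06e66, 64a49b1, 94bfe6c, d6c4477, db1483e, ed412f9}.
Common ancestors: {053aad6, 38ebeb2, 3c60a61, 3e06e66, 64a49b1, 94bfe6c, d6c4477, db1483e, ed412f9}.
Among these, db1483e is not an ancestor of any other common ancestor — it is the merge base.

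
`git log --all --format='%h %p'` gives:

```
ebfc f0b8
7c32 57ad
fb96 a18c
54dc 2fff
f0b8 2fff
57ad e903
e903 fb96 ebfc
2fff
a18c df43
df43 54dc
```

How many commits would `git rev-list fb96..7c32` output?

5

Reachable from 7c32: {2fff, 54dc, 57ad, 7c32, a18c, df43, e903, ebfc, f0b8, fb96}.
Reachable from fb96: {2fff, 54dc, a18c, df43, fb96}.
In 7c32's history but not fb96's: {57ad, 7c32, e903, ebfc, f0b8} — 5 commits.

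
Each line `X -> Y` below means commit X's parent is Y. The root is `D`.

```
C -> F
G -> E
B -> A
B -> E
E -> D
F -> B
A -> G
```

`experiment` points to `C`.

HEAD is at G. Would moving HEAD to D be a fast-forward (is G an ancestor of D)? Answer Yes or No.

No

A fast-forward from G to D is possible iff G is an ancestor of D.
Ancestors of D: {D}.
G is not among them, so fast-forward is not possible.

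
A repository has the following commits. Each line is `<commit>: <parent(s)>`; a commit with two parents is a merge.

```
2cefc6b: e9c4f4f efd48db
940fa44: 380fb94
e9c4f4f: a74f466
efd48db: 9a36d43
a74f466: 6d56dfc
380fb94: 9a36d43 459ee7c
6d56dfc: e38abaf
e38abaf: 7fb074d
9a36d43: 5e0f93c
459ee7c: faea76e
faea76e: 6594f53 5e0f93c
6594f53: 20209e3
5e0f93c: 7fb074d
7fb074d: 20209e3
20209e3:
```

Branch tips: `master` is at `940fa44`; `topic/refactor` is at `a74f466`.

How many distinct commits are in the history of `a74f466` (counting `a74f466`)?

5

Walking parent pointers from a74f466: reachable set = {20209e3, 6d56dfc, 7fb074d, a74f466, e38abaf}.
That is 5 commits.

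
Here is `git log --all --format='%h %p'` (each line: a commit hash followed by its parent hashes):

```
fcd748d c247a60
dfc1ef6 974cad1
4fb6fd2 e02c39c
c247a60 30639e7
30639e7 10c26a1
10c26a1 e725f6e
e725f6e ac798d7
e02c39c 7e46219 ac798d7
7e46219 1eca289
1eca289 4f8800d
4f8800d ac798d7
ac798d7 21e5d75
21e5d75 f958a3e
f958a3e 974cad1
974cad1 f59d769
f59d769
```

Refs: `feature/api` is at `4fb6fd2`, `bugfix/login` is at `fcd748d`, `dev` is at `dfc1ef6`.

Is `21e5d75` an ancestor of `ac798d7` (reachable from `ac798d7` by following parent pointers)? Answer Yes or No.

Yes

Ancestors of ac798d7 (commits reachable by following parents): {21e5d75, 974cad1, ac798d7, f59d769, f958a3e}.
21e5d75 is in that set, so it is an ancestor of ac798d7.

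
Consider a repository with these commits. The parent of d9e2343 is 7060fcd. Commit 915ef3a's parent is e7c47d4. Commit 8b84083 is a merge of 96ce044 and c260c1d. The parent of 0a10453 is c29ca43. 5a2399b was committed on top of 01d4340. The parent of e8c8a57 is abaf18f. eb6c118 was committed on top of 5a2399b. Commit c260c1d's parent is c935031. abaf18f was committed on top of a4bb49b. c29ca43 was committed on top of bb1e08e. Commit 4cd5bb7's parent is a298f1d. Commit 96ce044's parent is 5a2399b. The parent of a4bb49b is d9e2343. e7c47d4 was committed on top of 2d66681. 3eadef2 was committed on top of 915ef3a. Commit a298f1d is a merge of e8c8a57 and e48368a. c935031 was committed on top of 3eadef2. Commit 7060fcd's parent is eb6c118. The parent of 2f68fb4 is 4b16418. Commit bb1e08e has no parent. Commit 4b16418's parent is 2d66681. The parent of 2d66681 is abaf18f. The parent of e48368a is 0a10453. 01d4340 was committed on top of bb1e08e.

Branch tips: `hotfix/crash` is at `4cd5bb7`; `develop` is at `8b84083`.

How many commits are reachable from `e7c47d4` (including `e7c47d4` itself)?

Walking parent pointers from e7c47d4: reachable set = {01d4340, 2d66681, 5a2399b, 7060fcd, a4bb49b, abaf18f, bb1e08e, d9e2343, e7c47d4, eb6c118}.
That is 10 commits.

10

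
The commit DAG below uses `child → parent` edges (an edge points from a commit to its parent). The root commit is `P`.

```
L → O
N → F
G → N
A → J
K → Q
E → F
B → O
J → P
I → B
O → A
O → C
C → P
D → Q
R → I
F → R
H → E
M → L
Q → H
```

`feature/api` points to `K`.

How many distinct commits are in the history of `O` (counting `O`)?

5

Walking parent pointers from O: reachable set = {A, C, J, O, P}.
That is 5 commits.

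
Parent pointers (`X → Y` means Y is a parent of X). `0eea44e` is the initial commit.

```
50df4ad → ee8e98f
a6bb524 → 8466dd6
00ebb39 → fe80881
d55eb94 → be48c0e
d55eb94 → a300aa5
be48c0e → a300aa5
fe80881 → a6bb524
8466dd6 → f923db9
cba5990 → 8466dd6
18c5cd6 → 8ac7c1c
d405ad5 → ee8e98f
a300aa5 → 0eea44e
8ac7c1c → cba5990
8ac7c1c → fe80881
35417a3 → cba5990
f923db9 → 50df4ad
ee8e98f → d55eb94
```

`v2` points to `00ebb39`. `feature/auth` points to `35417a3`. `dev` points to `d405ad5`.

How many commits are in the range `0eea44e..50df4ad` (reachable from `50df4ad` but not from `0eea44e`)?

Reachable from 50df4ad: {0eea44e, 50df4ad, a300aa5, be48c0e, d55eb94, ee8e98f}.
Reachable from 0eea44e: {0eea44e}.
In 50df4ad's history but not 0eea44e's: {50df4ad, a300aa5, be48c0e, d55eb94, ee8e98f} — 5 commits.

5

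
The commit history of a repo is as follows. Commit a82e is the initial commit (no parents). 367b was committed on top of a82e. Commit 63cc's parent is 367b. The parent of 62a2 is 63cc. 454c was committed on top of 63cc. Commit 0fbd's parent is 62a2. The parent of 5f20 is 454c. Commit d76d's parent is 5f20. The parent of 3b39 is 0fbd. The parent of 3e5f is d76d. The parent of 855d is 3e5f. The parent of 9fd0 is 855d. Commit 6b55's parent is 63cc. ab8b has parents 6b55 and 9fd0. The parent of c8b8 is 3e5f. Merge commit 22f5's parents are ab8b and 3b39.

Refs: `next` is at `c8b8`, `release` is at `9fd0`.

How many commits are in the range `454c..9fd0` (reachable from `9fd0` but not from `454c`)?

5

Reachable from 9fd0: {367b, 3e5f, 454c, 5f20, 63cc, 855d, 9fd0, a82e, d76d}.
Reachable from 454c: {367b, 454c, 63cc, a82e}.
In 9fd0's history but not 454c's: {3e5f, 5f20, 855d, 9fd0, d76d} — 5 commits.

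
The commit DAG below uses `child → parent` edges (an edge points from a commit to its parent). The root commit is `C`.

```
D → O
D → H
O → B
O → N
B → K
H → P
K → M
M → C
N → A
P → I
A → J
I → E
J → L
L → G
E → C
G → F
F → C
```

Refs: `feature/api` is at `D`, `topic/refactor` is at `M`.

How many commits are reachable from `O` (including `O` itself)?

Walking parent pointers from O: reachable set = {A, B, C, F, G, J, K, L, M, N, O}.
That is 11 commits.

11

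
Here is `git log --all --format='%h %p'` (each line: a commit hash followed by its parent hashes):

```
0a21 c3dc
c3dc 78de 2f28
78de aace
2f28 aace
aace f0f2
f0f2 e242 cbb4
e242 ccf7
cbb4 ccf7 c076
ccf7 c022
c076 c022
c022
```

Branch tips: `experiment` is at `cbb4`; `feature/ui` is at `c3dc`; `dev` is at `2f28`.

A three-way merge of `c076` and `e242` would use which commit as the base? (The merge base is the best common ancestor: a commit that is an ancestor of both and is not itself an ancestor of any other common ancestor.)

Ancestors of c076: {c022, c076}.
Ancestors of e242: {c022, ccf7, e242}.
Common ancestors: {c022}.
The only common ancestor is c022, so it is the merge base.

c022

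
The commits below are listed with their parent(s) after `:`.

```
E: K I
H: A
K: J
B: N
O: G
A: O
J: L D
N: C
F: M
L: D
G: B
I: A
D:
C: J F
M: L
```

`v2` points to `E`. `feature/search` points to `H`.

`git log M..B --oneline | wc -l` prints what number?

5

Reachable from B: {B, C, D, F, J, L, M, N}.
Reachable from M: {D, L, M}.
In B's history but not M's: {B, C, F, J, N} — 5 commits.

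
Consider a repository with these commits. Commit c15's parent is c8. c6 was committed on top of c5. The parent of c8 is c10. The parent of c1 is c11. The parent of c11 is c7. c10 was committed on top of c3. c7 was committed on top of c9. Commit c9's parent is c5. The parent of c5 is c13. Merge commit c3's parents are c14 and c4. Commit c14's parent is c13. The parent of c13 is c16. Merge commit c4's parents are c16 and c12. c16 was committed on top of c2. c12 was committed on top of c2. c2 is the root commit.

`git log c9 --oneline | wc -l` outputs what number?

Walking parent pointers from c9: reachable set = {c13, c16, c2, c5, c9}.
That is 5 commits.

5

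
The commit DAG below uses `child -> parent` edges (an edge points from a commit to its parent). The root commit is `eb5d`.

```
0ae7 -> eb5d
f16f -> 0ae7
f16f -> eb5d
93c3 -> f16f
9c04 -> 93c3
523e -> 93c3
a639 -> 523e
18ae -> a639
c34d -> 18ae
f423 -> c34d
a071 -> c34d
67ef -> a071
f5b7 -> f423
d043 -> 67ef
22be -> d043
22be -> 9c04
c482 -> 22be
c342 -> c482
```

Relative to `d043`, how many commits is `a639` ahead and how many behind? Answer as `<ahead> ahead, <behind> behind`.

Reachable from a639: {0ae7, 523e, 93c3, a639, eb5d, f16f}.
Reachable from d043: {0ae7, 18ae, 523e, 67ef, 93c3, a071, a639, c34d, d043, eb5d, f16f}.
Only in a639's history (ahead): {} — 0.
Only in d043's history (behind): {18ae, 67ef, a071, c34d, d043} — 5.

0 ahead, 5 behind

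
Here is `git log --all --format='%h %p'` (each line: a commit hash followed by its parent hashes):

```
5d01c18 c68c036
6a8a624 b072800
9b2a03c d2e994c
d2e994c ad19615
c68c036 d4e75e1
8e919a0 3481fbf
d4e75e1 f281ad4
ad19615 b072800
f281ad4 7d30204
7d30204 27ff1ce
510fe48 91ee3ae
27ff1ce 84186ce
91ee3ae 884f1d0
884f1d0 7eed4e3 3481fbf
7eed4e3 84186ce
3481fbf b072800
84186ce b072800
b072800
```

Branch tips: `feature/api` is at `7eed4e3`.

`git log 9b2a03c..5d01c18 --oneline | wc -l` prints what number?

7

Reachable from 5d01c18: {27ff1ce, 5d01c18, 7d30204, 84186ce, b072800, c68c036, d4e75e1, f281ad4}.
Reachable from 9b2a03c: {9b2a03c, ad19615, b072800, d2e994c}.
In 5d01c18's history but not 9b2a03c's: {27ff1ce, 5d01c18, 7d30204, 84186ce, c68c036, d4e75e1, f281ad4} — 7 commits.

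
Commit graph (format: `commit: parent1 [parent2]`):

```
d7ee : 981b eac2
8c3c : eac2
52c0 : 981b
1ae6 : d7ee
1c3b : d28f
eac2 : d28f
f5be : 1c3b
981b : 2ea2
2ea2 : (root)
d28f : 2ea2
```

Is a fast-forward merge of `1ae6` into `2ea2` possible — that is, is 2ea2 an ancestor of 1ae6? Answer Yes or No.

A fast-forward from 2ea2 to 1ae6 is possible iff 2ea2 is an ancestor of 1ae6.
Ancestors of 1ae6: {1ae6, 2ea2, 981b, d28f, d7ee, eac2}.
2ea2 is among them, so fast-forward is possible.

Yes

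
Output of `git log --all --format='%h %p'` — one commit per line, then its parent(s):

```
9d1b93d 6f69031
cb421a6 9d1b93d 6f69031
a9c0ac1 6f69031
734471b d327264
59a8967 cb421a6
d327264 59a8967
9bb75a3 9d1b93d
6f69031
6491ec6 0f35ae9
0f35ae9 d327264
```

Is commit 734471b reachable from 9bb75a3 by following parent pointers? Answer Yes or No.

No

Ancestors of 9bb75a3: {6f69031, 9bb75a3, 9d1b93d}.
734471b is not in that set, so it is not an ancestor of 9bb75a3.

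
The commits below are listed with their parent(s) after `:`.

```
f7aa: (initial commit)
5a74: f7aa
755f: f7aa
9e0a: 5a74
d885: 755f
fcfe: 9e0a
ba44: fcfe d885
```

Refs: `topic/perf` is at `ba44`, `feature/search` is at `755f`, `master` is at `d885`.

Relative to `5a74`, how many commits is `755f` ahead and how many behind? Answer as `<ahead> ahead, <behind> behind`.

Reachable from 755f: {755f, f7aa}.
Reachable from 5a74: {5a74, f7aa}.
Only in 755f's history (ahead): {755f} — 1.
Only in 5a74's history (behind): {5a74} — 1.

1 ahead, 1 behind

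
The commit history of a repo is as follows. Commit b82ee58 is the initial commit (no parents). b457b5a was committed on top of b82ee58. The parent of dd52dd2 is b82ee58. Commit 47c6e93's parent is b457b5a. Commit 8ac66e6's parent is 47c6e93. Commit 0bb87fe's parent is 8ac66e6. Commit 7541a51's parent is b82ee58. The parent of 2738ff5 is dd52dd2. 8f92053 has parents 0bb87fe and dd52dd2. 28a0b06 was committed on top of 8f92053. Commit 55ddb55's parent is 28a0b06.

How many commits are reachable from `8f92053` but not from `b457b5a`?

Reachable from 8f92053: {0bb87fe, 47c6e93, 8ac66e6, 8f92053, b457b5a, b82ee58, dd52dd2}.
Reachable from b457b5a: {b457b5a, b82ee58}.
In 8f92053's history but not b457b5a's: {0bb87fe, 47c6e93, 8ac66e6, 8f92053, dd52dd2} — 5 commits.

5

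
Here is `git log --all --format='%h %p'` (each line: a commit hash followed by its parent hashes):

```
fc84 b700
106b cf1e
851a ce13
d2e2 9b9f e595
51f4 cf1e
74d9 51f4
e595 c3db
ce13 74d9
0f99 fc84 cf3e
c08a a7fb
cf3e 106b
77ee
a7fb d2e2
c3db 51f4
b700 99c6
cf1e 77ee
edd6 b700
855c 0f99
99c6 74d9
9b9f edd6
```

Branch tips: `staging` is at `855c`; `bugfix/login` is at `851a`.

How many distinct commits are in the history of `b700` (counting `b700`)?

6

Walking parent pointers from b700: reachable set = {51f4, 74d9, 77ee, 99c6, b700, cf1e}.
That is 6 commits.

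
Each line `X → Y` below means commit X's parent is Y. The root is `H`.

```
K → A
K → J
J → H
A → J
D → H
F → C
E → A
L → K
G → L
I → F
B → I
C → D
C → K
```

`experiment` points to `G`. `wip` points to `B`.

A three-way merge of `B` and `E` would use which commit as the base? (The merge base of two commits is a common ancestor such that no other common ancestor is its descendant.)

Ancestors of B: {A, B, C, D, F, H, I, J, K}.
Ancestors of E: {A, E, H, J}.
Common ancestors: {A, H, J}.
Among these, A is not an ancestor of any other common ancestor — it is the merge base.

A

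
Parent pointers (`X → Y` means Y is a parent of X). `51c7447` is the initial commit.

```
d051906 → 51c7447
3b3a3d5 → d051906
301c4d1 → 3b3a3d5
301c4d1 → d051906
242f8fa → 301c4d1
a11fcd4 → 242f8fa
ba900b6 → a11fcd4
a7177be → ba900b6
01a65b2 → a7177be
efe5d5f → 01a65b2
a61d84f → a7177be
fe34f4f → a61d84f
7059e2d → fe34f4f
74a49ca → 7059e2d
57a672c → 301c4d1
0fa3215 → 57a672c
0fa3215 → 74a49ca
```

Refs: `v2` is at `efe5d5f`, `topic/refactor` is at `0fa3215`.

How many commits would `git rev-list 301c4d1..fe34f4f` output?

Reachable from fe34f4f: {242f8fa, 301c4d1, 3b3a3d5, 51c7447, a11fcd4, a61d84f, a7177be, ba900b6, d051906, fe34f4f}.
Reachable from 301c4d1: {301c4d1, 3b3a3d5, 51c7447, d051906}.
In fe34f4f's history but not 301c4d1's: {242f8fa, a11fcd4, a61d84f, a7177be, ba900b6, fe34f4f} — 6 commits.

6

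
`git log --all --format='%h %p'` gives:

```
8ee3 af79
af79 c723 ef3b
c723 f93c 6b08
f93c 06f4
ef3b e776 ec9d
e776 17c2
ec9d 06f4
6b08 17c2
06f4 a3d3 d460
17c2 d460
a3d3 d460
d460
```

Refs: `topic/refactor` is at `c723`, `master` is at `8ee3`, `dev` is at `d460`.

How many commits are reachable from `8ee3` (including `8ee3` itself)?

Walking parent pointers from 8ee3: reachable set = {06f4, 17c2, 6b08, 8ee3, a3d3, af79, c723, d460, e776, ec9d, ef3b, f93c}.
That is 12 commits.

12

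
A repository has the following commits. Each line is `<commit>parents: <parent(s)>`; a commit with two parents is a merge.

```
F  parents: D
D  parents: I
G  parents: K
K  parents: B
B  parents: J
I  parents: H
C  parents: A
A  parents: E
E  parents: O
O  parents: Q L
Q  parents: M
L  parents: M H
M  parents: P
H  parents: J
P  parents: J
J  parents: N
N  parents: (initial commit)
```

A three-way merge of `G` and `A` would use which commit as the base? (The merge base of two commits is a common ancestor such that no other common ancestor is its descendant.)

Ancestors of G: {B, G, J, K, N}.
Ancestors of A: {A, E, H, J, L, M, N, O, P, Q}.
Common ancestors: {J, N}.
Among these, J is not an ancestor of any other common ancestor — it is the merge base.

J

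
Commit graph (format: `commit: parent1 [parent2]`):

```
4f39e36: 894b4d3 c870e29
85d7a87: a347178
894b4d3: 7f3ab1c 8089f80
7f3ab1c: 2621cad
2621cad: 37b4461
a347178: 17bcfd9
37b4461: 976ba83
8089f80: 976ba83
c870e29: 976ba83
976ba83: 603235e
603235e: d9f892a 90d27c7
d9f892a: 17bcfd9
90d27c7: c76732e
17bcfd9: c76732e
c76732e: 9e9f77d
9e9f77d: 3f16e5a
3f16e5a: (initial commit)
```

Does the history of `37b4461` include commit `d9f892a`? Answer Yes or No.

Yes

Ancestors of 37b4461 (commits reachable by following parents): {17bcfd9, 37b4461, 3f16e5a, 603235e, 90d27c7, 976ba83, 9e9f77d, c76732e, d9f892a}.
d9f892a is in that set, so it is an ancestor of 37b4461.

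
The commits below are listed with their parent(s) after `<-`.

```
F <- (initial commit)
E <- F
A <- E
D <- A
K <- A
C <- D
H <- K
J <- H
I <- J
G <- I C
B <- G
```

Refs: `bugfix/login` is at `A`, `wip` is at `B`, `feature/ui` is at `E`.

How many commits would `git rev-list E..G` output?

8

Reachable from G: {A, C, D, E, F, G, H, I, J, K}.
Reachable from E: {E, F}.
In G's history but not E's: {A, C, D, G, H, I, J, K} — 8 commits.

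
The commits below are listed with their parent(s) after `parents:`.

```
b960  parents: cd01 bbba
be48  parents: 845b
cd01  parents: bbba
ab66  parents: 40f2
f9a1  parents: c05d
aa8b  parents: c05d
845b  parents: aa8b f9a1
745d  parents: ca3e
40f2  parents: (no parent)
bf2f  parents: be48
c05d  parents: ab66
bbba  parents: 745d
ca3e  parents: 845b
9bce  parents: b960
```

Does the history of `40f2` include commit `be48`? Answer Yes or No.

No

Ancestors of 40f2: {40f2}.
be48 is not in that set, so it is not an ancestor of 40f2.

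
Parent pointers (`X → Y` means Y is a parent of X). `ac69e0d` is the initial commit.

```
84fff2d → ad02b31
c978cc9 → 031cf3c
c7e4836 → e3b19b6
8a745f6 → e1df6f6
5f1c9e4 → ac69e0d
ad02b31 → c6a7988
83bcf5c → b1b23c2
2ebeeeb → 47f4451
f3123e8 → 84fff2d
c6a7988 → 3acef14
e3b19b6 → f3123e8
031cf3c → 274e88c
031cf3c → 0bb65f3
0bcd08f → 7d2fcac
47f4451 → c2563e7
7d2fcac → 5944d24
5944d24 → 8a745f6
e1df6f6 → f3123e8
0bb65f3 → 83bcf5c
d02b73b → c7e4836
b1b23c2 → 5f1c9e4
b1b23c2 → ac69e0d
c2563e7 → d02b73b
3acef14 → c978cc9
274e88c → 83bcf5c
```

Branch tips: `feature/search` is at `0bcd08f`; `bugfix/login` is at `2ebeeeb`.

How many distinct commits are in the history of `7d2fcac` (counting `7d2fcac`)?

17

Walking parent pointers from 7d2fcac: reachable set = {031cf3c, 0bb65f3, 274e88c, 3acef14, 5944d24, 5f1c9e4, 7d2fcac, 83bcf5c, 84fff2d, 8a745f6, ac69e0d, ad02b31, b1b23c2, c6a7988, c978cc9, e1df6f6, f3123e8}.
That is 17 commits.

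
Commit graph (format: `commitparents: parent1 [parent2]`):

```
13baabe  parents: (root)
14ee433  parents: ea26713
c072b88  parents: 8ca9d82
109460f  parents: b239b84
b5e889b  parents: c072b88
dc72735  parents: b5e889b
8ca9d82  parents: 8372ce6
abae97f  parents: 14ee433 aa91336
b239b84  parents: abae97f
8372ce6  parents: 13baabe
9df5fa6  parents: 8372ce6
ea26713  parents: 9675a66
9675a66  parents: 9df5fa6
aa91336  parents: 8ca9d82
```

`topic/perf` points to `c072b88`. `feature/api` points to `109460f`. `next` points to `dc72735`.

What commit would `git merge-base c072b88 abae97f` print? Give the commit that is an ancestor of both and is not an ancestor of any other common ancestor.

8ca9d82

Ancestors of c072b88: {13baabe, 8372ce6, 8ca9d82, c072b88}.
Ancestors of abae97f: {13baabe, 14ee433, 8372ce6, 8ca9d82, 9675a66, 9df5fa6, aa91336, abae97f, ea26713}.
Common ancestors: {13baabe, 8372ce6, 8ca9d82}.
Among these, 8ca9d82 is not an ancestor of any other common ancestor — it is the merge base.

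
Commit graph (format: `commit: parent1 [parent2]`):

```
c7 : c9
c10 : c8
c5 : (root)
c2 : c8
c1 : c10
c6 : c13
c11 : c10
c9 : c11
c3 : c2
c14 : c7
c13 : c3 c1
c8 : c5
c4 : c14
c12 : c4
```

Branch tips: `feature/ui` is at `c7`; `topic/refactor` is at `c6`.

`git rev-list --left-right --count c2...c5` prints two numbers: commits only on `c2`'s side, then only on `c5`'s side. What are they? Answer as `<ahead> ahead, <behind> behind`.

Reachable from c2: {c2, c5, c8}.
Reachable from c5: {c5}.
Only in c2's history (ahead): {c2, c8} — 2.
Only in c5's history (behind): {} — 0.

2 ahead, 0 behind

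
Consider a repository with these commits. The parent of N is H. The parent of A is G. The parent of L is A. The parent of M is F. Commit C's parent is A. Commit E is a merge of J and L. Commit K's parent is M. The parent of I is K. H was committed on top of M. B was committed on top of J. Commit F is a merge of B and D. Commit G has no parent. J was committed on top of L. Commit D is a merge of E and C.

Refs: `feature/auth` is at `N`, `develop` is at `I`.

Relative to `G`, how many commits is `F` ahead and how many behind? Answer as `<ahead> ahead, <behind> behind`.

8 ahead, 0 behind

Reachable from F: {A, B, C, D, E, F, G, J, L}.
Reachable from G: {G}.
Only in F's history (ahead): {A, B, C, D, E, F, J, L} — 8.
Only in G's history (behind): {} — 0.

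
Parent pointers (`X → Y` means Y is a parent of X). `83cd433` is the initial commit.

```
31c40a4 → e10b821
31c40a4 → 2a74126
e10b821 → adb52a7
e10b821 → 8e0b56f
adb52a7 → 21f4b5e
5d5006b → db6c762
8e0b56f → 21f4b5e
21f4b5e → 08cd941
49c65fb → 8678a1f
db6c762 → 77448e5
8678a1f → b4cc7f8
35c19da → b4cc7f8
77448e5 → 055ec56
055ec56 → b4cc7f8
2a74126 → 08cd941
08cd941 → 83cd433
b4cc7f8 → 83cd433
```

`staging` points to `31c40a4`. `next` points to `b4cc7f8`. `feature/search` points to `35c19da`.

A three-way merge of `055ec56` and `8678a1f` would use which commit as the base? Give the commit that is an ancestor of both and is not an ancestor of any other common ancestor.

Ancestors of 055ec56: {055ec56, 83cd433, b4cc7f8}.
Ancestors of 8678a1f: {83cd433, 8678a1f, b4cc7f8}.
Common ancestors: {83cd433, b4cc7f8}.
Among these, b4cc7f8 is not an ancestor of any other common ancestor — it is the merge base.

b4cc7f8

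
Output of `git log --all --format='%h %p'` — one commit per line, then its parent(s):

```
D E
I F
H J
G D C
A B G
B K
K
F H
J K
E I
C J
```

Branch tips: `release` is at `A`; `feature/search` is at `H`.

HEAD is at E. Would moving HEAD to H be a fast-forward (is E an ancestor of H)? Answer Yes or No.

No

A fast-forward from E to H is possible iff E is an ancestor of H.
Ancestors of H: {H, J, K}.
E is not among them, so fast-forward is not possible.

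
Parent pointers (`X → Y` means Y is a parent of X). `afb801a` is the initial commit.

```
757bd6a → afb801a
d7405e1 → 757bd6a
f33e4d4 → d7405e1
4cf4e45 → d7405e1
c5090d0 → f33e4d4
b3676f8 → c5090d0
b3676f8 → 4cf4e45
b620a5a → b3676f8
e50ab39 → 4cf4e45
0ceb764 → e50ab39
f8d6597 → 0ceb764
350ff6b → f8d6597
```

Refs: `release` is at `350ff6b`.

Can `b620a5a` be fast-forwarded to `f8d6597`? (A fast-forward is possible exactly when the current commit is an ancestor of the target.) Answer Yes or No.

No

A fast-forward from b620a5a to f8d6597 is possible iff b620a5a is an ancestor of f8d6597.
Ancestors of f8d6597: {0ceb764, 4cf4e45, 757bd6a, afb801a, d7405e1, e50ab39, f8d6597}.
b620a5a is not among them, so fast-forward is not possible.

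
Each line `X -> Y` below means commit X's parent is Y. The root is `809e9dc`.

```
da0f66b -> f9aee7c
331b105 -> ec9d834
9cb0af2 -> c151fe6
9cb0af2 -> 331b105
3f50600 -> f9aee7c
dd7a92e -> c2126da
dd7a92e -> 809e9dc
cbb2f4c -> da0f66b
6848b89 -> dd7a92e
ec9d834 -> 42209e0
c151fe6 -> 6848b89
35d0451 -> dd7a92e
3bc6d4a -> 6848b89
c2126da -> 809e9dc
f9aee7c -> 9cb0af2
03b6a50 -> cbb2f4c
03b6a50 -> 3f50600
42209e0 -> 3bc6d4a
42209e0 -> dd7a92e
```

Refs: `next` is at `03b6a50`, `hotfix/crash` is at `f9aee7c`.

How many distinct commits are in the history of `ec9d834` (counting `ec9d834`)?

7

Walking parent pointers from ec9d834: reachable set = {3bc6d4a, 42209e0, 6848b89, 809e9dc, c2126da, dd7a92e, ec9d834}.
That is 7 commits.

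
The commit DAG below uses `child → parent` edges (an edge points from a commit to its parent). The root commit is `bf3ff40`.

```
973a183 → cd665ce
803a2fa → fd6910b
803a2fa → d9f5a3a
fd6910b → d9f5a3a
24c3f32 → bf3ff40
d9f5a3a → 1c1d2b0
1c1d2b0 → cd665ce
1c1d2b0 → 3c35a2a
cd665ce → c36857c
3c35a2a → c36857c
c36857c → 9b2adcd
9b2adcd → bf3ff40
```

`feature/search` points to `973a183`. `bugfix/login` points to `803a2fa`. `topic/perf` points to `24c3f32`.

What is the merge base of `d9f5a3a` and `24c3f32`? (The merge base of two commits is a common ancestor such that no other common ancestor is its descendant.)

Ancestors of d9f5a3a: {1c1d2b0, 3c35a2a, 9b2adcd, bf3ff40, c36857c, cd665ce, d9f5a3a}.
Ancestors of 24c3f32: {24c3f32, bf3ff40}.
Common ancestors: {bf3ff40}.
The only common ancestor is bf3ff40, so it is the merge base.

bf3ff40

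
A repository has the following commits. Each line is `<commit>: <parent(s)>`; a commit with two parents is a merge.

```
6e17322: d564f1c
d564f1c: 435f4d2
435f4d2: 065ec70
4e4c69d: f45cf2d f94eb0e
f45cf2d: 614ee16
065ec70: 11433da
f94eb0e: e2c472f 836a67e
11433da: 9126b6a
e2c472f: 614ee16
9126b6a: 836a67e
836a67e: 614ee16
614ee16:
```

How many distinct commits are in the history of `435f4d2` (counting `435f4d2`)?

6

Walking parent pointers from 435f4d2: reachable set = {065ec70, 11433da, 435f4d2, 614ee16, 836a67e, 9126b6a}.
That is 6 commits.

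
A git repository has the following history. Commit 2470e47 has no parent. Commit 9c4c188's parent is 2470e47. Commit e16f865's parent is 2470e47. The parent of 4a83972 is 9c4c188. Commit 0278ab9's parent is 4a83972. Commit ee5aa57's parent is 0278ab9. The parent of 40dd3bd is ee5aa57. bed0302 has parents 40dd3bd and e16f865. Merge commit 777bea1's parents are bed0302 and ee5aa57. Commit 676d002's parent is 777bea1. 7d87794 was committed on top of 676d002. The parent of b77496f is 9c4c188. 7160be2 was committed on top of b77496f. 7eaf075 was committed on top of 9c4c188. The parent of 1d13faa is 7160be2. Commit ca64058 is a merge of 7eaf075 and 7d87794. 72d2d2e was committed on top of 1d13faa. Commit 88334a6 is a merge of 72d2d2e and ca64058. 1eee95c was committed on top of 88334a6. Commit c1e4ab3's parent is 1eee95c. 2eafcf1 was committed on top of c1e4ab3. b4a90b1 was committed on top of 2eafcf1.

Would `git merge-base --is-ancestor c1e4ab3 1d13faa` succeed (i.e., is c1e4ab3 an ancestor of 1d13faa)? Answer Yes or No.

No

Ancestors of 1d13faa: {1d13faa, 2470e47, 7160be2, 9c4c188, b77496f}.
c1e4ab3 is not in that set, so it is not an ancestor of 1d13faa.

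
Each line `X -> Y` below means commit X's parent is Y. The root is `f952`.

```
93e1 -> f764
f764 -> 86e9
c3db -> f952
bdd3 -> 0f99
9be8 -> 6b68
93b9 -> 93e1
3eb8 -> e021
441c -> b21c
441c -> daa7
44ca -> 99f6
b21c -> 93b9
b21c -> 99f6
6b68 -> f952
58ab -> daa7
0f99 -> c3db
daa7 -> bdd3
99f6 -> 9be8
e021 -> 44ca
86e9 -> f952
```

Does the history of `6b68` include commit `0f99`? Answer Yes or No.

Ancestors of 6b68: {6b68, f952}.
0f99 is not in that set, so it is not an ancestor of 6b68.

No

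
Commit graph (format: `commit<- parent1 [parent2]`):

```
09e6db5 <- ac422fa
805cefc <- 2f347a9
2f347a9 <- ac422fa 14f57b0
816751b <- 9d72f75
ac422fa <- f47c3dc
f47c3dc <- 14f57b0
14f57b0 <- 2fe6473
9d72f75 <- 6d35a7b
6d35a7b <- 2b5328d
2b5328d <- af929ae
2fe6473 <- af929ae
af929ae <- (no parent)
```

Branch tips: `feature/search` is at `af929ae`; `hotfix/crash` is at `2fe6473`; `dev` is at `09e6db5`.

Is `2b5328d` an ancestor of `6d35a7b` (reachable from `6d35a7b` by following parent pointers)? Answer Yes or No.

Ancestors of 6d35a7b (commits reachable by following parents): {2b5328d, 6d35a7b, af929ae}.
2b5328d is in that set, so it is an ancestor of 6d35a7b.

Yes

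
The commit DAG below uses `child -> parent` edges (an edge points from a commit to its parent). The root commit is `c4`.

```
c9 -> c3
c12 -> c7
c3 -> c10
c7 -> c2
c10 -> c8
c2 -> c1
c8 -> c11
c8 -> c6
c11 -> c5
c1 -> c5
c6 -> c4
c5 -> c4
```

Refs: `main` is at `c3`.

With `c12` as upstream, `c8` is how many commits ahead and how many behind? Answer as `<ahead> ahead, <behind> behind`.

3 ahead, 4 behind

Reachable from c8: {c11, c4, c5, c6, c8}.
Reachable from c12: {c1, c12, c2, c4, c5, c7}.
Only in c8's history (ahead): {c11, c6, c8} — 3.
Only in c12's history (behind): {c1, c12, c2, c7} — 4.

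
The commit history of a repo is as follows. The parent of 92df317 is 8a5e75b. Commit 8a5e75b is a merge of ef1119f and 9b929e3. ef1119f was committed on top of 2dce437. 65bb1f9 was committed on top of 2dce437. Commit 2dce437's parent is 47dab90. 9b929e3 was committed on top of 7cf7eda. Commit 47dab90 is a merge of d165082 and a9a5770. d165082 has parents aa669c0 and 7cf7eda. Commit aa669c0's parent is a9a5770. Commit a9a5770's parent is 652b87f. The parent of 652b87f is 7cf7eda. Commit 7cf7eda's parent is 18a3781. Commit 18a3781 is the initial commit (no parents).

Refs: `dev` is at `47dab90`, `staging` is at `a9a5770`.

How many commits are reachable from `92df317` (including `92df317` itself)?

Walking parent pointers from 92df317: reachable set = {18a3781, 2dce437, 47dab90, 652b87f, 7cf7eda, 8a5e75b, 92df317, 9b929e3, a9a5770, aa669c0, d165082, ef1119f}.
That is 12 commits.

12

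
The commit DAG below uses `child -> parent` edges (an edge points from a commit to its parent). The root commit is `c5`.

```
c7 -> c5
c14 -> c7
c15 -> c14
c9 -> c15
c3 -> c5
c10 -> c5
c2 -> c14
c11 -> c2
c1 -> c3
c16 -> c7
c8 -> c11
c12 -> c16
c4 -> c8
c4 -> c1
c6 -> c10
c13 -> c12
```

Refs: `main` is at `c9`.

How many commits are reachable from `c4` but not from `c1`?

Reachable from c4: {c1, c11, c14, c2, c3, c4, c5, c7, c8}.
Reachable from c1: {c1, c3, c5}.
In c4's history but not c1's: {c11, c14, c2, c4, c7, c8} — 6 commits.

6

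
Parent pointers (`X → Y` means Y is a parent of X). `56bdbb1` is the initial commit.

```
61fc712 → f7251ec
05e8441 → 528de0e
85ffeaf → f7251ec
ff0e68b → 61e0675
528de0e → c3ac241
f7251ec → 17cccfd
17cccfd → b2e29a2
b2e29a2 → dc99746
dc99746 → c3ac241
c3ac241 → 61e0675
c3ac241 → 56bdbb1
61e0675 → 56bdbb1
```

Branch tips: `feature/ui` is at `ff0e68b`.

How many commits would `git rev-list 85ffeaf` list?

Walking parent pointers from 85ffeaf: reachable set = {17cccfd, 56bdbb1, 61e0675, 85ffeaf, b2e29a2, c3ac241, dc99746, f7251ec}.
That is 8 commits.

8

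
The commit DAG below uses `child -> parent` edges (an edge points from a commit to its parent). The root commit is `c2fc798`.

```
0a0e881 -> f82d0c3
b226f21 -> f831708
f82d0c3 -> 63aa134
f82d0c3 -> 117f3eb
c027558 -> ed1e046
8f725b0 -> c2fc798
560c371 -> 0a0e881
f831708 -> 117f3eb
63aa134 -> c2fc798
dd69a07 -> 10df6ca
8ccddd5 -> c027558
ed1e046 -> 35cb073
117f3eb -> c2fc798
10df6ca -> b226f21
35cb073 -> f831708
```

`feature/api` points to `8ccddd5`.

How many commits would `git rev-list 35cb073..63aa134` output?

1

Reachable from 63aa134: {63aa134, c2fc798}.
Reachable from 35cb073: {117f3eb, 35cb073, c2fc798, f831708}.
In 63aa134's history but not 35cb073's: {63aa134} — 1 commit.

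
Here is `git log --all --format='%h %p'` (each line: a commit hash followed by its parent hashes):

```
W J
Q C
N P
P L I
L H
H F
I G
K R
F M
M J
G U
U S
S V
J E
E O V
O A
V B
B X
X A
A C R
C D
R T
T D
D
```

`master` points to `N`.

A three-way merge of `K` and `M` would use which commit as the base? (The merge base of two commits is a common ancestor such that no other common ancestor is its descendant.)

Ancestors of K: {D, K, R, T}.
Ancestors of M: {A, B, C, D, E, J, M, O, R, T, V, X}.
Common ancestors: {D, R, T}.
Among these, R is not an ancestor of any other common ancestor — it is the merge base.

R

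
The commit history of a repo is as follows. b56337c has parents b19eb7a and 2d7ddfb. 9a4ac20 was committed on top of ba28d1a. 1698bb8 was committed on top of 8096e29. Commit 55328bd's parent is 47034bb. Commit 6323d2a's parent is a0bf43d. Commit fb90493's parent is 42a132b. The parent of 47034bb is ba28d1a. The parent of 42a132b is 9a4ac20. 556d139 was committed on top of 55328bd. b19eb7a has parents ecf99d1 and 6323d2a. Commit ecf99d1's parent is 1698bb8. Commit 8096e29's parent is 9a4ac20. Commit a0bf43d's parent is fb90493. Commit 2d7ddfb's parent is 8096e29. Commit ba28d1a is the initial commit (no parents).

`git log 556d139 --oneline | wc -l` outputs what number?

4

Walking parent pointers from 556d139: reachable set = {47034bb, 55328bd, 556d139, ba28d1a}.
That is 4 commits.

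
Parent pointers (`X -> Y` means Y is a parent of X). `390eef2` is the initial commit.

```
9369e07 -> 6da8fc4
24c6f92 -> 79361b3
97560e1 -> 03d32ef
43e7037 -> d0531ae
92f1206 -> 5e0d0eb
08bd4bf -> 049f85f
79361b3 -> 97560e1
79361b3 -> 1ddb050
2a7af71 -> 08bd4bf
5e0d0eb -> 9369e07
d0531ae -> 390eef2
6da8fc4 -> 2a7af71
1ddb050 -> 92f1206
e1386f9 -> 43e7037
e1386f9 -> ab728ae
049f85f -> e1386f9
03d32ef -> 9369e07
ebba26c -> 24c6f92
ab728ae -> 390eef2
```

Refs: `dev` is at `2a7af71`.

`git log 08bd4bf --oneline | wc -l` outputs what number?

7

Walking parent pointers from 08bd4bf: reachable set = {049f85f, 08bd4bf, 390eef2, 43e7037, ab728ae, d0531ae, e1386f9}.
That is 7 commits.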